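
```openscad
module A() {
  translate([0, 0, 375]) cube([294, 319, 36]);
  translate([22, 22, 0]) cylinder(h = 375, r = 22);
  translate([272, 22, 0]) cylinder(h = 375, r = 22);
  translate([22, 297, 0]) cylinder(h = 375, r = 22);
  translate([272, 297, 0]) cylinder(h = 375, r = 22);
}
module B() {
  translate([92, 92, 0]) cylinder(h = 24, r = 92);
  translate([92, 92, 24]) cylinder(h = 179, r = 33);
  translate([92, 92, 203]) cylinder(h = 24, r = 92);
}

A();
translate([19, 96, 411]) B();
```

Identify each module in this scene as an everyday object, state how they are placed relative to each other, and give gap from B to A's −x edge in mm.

The spool's min-x is at 19; the stool's min-x is 0; gap = 19 mm.

A is a stool. B is a spool. The spool is on top of the stool. The gap from the spool to the stool's −x edge is 19 mm.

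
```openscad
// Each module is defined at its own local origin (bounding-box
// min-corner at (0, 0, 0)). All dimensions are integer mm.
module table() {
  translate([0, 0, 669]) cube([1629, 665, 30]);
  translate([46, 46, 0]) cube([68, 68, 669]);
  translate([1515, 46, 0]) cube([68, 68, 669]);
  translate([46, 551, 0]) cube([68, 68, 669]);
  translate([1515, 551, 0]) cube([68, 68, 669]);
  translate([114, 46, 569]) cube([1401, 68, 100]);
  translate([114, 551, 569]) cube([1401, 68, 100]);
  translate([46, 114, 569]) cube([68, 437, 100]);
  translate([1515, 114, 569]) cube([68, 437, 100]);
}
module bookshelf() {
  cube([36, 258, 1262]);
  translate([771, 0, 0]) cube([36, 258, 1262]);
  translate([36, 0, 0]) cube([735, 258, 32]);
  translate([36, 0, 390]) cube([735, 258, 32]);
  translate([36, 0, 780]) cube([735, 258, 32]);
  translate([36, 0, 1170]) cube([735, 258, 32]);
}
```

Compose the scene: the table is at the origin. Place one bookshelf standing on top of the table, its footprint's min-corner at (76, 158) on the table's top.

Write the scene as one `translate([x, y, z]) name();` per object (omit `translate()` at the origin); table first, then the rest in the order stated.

table();
translate([76, 158, 699]) bookshelf();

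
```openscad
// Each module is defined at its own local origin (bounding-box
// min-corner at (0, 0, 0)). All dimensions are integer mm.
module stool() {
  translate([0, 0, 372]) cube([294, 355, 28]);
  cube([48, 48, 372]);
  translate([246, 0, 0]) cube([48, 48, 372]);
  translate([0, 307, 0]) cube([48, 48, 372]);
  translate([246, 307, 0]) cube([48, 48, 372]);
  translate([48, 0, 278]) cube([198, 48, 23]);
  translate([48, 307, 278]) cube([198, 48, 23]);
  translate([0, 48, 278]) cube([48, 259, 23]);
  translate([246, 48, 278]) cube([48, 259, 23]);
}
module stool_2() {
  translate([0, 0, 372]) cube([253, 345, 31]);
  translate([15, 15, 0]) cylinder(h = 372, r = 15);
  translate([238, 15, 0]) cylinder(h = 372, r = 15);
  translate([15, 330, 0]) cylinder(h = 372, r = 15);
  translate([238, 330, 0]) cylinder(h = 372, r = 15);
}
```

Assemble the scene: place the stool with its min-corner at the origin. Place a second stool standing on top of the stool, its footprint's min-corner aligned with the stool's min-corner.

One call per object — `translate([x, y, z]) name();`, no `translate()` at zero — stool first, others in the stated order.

stool();
translate([0, 0, 400]) stool_2();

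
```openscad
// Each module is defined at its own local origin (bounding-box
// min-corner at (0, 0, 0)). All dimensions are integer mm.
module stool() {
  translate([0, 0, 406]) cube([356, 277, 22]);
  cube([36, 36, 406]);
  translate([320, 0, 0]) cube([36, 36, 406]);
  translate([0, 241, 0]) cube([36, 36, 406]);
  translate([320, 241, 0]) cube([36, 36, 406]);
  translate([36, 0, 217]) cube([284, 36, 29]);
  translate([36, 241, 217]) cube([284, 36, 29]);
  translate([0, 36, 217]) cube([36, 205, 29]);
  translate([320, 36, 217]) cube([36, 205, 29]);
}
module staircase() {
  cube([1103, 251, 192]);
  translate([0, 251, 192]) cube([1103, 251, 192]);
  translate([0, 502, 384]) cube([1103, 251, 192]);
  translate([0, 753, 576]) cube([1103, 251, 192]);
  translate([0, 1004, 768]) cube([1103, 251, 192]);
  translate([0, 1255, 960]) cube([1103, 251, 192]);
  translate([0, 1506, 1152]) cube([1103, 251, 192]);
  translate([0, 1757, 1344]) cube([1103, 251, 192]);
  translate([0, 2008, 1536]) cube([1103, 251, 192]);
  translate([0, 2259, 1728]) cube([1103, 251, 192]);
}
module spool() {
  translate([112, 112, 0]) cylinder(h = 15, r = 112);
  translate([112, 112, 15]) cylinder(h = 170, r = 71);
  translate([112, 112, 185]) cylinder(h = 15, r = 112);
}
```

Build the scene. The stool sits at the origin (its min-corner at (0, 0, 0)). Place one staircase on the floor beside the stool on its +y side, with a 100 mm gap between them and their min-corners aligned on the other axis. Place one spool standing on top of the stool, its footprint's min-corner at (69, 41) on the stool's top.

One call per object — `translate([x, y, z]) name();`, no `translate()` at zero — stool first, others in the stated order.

stool();
translate([0, 377, 0]) staircase();
translate([69, 41, 428]) spool();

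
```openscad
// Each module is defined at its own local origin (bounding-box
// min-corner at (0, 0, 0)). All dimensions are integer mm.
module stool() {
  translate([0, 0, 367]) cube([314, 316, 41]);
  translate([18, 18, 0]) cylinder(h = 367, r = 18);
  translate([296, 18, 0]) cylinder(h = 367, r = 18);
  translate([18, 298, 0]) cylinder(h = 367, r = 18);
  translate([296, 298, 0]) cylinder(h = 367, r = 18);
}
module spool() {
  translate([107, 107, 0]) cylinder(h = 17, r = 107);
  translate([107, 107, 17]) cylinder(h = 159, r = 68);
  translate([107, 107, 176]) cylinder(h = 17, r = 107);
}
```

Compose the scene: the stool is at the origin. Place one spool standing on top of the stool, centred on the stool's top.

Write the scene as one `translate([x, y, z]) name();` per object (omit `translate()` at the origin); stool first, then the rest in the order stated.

stool();
translate([50, 51, 408]) spool();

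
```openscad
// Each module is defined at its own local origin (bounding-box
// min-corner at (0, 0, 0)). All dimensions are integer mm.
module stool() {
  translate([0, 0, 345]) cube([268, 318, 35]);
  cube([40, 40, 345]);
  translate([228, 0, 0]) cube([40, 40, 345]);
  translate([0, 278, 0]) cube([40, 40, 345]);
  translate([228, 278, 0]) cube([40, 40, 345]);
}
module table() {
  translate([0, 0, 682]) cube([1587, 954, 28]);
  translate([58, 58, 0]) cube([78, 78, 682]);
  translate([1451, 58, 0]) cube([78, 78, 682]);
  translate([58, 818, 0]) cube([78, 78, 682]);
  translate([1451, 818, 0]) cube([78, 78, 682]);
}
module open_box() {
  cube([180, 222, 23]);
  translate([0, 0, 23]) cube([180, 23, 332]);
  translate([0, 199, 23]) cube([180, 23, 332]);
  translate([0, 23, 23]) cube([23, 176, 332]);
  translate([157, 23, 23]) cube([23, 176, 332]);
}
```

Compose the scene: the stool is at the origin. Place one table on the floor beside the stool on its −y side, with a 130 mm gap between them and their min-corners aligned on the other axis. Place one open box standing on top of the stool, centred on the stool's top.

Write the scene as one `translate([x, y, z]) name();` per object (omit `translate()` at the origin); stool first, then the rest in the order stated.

stool();
translate([0, -1084, 0]) table();
translate([44, 48, 380]) open_box();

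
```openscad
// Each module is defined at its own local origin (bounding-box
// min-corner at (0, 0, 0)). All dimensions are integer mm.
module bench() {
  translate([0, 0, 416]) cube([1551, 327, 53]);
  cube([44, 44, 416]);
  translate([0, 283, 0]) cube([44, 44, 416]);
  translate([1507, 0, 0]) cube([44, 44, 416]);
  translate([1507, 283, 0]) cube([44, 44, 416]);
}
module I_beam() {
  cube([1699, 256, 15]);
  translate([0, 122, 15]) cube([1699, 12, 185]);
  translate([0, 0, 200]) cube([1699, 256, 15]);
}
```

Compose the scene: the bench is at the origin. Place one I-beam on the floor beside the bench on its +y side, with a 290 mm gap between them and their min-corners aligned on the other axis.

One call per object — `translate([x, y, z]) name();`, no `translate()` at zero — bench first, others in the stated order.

bench();
translate([0, 617, 0]) I_beam();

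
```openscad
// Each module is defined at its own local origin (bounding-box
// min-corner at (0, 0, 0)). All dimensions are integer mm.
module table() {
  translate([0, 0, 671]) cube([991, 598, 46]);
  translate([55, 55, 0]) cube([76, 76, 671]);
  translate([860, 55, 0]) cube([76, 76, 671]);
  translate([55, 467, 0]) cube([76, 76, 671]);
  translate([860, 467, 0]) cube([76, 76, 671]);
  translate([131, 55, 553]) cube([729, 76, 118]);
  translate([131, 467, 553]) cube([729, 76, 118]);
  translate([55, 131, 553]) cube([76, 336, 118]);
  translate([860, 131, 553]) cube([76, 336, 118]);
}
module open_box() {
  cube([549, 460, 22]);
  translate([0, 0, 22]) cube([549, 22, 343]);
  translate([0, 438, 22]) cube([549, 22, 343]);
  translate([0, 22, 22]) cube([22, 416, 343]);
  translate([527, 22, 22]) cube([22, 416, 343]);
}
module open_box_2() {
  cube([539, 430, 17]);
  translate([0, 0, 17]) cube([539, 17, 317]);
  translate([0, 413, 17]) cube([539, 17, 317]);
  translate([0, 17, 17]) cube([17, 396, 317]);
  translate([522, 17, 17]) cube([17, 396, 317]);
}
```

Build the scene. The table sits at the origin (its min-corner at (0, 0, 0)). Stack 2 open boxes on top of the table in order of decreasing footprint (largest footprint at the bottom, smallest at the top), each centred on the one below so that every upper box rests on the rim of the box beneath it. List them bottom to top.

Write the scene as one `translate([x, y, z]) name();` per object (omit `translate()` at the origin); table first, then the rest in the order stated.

table();
translate([221, 69, 717]) open_box();
translate([226, 84, 1082]) open_box_2();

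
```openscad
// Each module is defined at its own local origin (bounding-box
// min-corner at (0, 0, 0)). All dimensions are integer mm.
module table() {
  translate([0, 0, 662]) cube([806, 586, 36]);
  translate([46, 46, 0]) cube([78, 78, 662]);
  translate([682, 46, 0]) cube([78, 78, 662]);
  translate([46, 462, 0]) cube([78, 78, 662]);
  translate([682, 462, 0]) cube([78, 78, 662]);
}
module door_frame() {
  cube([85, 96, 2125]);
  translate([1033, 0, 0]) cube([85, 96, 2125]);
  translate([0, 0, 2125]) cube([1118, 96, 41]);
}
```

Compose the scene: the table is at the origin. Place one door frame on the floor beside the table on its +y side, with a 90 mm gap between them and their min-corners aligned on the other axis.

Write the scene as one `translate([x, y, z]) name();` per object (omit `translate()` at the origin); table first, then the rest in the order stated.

table();
translate([0, 676, 0]) door_frame();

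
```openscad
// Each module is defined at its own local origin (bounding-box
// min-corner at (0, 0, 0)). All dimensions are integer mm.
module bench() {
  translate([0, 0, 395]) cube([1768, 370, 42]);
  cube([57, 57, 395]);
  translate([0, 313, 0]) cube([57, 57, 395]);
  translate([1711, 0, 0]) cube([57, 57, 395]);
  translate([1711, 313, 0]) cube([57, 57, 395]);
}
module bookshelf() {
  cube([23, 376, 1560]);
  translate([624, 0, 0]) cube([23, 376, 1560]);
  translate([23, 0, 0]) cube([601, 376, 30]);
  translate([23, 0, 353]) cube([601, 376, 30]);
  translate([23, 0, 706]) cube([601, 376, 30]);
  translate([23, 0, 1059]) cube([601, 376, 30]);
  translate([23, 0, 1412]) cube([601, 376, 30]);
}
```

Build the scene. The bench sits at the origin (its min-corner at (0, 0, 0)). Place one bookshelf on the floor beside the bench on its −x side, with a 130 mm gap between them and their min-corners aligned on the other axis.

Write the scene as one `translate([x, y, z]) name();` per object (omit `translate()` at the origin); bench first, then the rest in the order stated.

bench();
translate([-777, 0, 0]) bookshelf();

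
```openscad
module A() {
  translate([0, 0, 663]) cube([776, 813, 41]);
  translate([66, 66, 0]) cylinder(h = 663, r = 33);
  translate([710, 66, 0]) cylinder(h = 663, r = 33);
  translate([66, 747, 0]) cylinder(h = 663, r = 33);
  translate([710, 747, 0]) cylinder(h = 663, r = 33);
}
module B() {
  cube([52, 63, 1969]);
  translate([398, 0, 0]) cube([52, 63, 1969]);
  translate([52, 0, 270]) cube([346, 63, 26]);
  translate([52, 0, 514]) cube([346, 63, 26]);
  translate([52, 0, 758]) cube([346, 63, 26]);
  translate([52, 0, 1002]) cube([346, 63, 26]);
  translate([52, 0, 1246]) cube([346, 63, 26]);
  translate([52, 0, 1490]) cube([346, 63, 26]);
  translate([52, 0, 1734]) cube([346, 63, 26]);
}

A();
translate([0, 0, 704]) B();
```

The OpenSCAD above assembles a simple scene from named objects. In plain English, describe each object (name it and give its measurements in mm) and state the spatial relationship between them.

A is a rectangular dining table. The top is 776×813×41 mm with its upper surface at z = 704 mm. It stands on four round legs of 66 mm diameter, each leg's bounding box inset 33 mm from the nearest pair of top edges, running from the floor to the underside of the top.

B is a straight ladder. Two 52×63 mm vertical rails, 1969 mm tall, stand 450 mm apart (outside-to-outside) with their front faces coplanar on the −y side. 7 rungs, each 63 mm deep and 26 mm tall, span between the inner faces of the rails, front faces flush with the rails. The lowest rung's underside is at z = 270 mm and rungs are spaced 244 mm apart (underside to underside).

The ladder is on top of the table.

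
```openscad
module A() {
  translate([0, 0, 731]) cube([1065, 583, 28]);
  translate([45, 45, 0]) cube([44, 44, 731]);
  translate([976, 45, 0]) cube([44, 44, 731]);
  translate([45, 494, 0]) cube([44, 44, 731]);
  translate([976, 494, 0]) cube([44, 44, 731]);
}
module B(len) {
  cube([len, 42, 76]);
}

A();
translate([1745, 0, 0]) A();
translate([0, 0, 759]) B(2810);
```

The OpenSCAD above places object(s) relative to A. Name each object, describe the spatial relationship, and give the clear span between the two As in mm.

Second table starts at x = 1745; first ends at x = 1065; clear span = 1745 − 1065 = 680 mm.

A is a table. B is a beam. A beam spans the tops of two tables. The clear span between the two tables is 680 mm.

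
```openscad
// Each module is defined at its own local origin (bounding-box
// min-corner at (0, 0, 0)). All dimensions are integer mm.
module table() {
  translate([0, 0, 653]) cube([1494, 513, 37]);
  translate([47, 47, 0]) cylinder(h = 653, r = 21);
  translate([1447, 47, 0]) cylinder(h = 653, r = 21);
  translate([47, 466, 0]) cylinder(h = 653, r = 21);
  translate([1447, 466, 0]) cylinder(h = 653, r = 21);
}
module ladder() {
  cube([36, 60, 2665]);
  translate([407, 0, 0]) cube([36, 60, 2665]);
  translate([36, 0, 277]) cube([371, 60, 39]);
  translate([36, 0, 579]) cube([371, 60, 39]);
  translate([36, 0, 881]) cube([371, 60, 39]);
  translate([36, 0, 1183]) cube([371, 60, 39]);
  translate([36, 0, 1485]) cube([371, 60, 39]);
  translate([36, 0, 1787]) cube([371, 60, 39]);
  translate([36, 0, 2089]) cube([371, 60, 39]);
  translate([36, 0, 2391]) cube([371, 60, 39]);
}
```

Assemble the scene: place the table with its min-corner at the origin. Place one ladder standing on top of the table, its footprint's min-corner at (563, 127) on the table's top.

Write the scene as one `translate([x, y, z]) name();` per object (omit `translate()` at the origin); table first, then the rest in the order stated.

table();
translate([563, 127, 690]) ladder();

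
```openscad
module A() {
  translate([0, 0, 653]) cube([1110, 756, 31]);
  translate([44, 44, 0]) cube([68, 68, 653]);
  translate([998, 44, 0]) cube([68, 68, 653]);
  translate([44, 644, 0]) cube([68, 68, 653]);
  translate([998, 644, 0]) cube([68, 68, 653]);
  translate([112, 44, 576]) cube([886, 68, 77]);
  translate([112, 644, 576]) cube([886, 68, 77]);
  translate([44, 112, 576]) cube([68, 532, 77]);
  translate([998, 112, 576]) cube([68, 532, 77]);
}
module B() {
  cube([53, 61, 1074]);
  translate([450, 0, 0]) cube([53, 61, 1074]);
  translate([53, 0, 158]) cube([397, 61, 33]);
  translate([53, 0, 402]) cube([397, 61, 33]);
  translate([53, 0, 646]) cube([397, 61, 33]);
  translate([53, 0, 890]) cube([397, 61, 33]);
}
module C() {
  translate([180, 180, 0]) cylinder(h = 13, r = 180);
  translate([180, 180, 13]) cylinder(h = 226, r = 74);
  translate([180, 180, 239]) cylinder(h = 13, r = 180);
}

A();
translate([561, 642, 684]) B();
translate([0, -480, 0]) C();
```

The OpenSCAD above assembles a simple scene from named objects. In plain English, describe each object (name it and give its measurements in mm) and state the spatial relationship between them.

A is a rectangular dining table. The top is 1110×756×31 mm with its upper surface at z = 684 mm. It stands on four 68×68 mm square legs, each inset 44 mm from the nearest pair of top edges, running from the floor to the underside of the top. Four apron rails, 68 mm thick and 77 mm tall, run between adjacent legs with their top edges flush with the underside of the top and their outer faces flush with the legs' outer faces.

B is a wooden ladder with two side rails of 53×61 mm section and 1074 mm height, set 503 mm apart overall. Between them run 4 rectangular rungs (61 mm deep, 33 mm thick), front faces flush with the rails' −y face. The bottom of the first rung is 158 mm above the floor and each subsequent rung is 244 mm higher than the one below.

C is a spool: two coaxial disc flanges of radius 180 mm and thickness 13 mm, joined by a core cylinder of radius 74 mm and height 226 mm. The lower flange rests on z = 0 and the three cylinders share a vertical axis.

The ladder is on top of the table. The spool is on the floor beside the table on its −y side.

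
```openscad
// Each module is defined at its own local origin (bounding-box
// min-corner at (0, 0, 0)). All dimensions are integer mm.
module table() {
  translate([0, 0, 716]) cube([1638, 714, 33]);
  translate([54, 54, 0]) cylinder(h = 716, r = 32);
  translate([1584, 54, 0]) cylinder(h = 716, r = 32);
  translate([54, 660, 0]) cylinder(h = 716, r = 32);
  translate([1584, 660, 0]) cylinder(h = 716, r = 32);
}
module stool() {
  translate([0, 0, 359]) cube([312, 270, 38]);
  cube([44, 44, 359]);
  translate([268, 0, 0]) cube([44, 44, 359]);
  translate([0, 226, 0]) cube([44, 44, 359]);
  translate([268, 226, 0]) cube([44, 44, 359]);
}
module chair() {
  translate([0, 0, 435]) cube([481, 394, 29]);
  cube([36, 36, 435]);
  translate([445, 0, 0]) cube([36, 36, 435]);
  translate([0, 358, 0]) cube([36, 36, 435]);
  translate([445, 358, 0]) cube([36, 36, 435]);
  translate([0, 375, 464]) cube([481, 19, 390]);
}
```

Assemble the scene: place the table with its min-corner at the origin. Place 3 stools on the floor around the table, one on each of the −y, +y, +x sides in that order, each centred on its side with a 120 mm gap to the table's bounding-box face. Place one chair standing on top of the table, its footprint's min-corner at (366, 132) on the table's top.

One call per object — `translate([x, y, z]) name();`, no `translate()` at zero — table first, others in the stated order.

table();
translate([663, -390, 0]) stool();
translate([663, 834, 0]) stool();
translate([1758, 222, 0]) stool();
translate([366, 132, 749]) chair();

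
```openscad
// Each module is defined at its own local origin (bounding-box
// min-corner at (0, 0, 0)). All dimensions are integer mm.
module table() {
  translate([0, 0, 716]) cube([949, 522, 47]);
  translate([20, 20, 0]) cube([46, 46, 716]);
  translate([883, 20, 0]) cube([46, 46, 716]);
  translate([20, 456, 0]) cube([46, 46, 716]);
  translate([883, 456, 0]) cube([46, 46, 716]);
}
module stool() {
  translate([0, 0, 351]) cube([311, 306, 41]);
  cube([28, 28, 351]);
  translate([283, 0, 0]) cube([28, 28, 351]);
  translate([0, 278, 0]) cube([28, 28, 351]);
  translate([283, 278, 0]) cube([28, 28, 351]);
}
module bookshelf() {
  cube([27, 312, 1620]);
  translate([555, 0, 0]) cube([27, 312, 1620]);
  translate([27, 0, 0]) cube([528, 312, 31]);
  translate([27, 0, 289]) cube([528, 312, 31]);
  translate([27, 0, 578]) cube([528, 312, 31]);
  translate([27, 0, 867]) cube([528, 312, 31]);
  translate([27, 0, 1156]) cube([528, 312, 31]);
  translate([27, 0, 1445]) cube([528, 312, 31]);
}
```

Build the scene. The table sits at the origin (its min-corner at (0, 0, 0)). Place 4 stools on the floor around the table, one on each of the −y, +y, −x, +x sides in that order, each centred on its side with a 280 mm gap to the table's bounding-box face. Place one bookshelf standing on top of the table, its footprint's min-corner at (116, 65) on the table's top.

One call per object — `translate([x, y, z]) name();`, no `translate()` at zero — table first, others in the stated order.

table();
translate([319, -586, 0]) stool();
translate([319, 802, 0]) stool();
translate([-591, 108, 0]) stool();
translate([1229, 108, 0]) stool();
translate([116, 65, 763]) bookshelf();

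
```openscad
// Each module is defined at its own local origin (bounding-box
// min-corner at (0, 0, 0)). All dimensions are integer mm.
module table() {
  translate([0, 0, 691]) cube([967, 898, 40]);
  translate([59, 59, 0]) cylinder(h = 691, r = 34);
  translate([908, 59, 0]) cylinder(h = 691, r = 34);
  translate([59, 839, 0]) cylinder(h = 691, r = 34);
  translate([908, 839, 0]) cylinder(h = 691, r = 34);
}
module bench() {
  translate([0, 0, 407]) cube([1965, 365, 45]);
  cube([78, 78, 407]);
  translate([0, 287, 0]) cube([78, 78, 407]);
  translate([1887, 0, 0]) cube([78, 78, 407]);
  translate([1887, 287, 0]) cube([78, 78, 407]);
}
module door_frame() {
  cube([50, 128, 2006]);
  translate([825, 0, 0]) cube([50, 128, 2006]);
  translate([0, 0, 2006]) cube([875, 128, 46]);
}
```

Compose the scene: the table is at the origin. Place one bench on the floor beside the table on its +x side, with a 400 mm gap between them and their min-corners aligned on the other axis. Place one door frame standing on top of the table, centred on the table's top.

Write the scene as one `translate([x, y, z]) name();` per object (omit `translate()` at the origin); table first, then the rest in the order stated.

table();
translate([1367, 0, 0]) bench();
translate([46, 385, 731]) door_frame();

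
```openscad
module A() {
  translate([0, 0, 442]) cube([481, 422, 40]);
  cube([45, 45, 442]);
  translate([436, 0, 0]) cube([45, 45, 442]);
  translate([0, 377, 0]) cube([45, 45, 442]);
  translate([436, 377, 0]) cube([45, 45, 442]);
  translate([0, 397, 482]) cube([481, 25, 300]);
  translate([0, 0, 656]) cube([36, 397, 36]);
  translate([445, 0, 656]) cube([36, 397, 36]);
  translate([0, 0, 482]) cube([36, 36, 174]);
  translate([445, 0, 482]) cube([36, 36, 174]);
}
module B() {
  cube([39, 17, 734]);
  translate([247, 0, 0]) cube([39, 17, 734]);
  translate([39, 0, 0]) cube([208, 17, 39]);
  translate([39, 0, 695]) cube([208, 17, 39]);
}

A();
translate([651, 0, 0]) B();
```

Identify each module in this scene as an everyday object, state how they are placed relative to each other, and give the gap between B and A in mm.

The picture frame's nearest face is 170 mm from the chair's +x face.

A is a chair. B is a picture frame. The picture frame is on the floor beside the chair on its +x side. The gap between the picture frame and the chair is 170 mm.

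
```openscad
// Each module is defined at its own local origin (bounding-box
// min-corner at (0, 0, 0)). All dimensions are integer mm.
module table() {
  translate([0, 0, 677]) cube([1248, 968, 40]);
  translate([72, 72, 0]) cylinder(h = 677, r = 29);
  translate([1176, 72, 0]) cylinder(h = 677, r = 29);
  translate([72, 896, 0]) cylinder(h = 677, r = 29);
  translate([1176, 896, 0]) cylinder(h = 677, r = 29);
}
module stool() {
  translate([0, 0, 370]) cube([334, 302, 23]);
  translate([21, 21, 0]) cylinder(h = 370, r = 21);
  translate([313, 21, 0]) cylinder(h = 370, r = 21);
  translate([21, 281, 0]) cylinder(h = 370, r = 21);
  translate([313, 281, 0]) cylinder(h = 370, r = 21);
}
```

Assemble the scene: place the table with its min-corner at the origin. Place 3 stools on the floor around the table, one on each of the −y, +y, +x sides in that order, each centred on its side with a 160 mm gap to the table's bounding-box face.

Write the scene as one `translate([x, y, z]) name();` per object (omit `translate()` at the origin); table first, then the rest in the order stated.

table();
translate([457, -462, 0]) stool();
translate([457, 1128, 0]) stool();
translate([1408, 333, 0]) stool();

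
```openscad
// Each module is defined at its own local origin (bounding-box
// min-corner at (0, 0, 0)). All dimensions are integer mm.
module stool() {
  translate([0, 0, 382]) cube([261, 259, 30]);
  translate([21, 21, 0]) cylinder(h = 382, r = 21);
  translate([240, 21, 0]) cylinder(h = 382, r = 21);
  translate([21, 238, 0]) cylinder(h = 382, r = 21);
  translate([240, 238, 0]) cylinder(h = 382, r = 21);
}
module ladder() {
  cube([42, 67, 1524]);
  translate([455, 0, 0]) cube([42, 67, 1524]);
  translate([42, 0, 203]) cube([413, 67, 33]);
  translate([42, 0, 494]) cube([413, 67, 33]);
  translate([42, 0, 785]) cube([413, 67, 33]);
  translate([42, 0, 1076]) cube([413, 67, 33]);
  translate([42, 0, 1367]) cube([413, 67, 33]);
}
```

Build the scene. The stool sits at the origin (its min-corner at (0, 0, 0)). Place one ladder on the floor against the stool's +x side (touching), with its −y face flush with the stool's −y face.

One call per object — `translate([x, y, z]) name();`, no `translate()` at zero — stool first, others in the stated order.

stool();
translate([261, 0, 0]) ladder();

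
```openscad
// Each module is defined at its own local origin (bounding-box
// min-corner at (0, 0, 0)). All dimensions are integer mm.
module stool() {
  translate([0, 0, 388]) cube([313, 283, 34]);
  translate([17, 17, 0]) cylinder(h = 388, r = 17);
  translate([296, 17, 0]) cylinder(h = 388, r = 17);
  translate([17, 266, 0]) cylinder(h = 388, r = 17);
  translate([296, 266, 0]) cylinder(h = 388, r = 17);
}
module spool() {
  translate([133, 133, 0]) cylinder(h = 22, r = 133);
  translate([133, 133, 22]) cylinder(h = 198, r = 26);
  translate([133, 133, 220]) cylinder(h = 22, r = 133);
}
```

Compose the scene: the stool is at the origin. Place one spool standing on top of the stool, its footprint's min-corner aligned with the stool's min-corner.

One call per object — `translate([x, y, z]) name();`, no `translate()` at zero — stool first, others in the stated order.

stool();
translate([0, 0, 422]) spool();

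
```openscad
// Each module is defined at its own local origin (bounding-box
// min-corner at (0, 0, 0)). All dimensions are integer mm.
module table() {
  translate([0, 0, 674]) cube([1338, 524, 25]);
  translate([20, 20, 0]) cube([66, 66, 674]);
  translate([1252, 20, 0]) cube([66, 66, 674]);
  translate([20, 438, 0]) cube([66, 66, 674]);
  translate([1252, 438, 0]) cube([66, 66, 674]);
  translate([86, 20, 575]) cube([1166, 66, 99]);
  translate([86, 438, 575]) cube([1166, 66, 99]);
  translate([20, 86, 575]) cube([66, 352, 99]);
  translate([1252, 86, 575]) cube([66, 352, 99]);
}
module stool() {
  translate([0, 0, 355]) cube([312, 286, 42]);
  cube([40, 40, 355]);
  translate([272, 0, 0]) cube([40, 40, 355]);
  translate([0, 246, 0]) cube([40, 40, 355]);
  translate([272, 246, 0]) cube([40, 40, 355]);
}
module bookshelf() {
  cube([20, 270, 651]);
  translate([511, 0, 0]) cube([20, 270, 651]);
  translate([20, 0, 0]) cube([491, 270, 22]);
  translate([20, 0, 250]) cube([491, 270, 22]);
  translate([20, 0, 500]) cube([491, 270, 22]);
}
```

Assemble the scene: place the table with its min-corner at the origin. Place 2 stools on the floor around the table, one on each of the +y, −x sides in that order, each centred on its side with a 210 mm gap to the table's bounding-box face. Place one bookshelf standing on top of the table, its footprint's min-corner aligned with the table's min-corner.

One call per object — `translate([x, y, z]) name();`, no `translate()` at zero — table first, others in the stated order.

table();
translate([513, 734, 0]) stool();
translate([-522, 119, 0]) stool();
translate([0, 0, 699]) bookshelf();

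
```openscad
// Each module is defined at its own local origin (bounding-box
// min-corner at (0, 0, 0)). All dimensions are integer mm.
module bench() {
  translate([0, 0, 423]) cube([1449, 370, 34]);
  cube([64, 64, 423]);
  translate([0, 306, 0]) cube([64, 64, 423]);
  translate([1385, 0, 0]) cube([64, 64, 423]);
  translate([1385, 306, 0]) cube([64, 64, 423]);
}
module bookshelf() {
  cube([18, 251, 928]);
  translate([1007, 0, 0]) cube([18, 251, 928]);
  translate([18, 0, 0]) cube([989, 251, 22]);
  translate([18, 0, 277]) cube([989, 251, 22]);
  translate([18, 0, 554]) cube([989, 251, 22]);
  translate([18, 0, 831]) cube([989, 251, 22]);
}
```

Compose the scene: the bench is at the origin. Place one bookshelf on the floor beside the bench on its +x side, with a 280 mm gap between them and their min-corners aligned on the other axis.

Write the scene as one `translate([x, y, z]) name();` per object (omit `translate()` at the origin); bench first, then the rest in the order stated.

bench();
translate([1729, 0, 0]) bookshelf();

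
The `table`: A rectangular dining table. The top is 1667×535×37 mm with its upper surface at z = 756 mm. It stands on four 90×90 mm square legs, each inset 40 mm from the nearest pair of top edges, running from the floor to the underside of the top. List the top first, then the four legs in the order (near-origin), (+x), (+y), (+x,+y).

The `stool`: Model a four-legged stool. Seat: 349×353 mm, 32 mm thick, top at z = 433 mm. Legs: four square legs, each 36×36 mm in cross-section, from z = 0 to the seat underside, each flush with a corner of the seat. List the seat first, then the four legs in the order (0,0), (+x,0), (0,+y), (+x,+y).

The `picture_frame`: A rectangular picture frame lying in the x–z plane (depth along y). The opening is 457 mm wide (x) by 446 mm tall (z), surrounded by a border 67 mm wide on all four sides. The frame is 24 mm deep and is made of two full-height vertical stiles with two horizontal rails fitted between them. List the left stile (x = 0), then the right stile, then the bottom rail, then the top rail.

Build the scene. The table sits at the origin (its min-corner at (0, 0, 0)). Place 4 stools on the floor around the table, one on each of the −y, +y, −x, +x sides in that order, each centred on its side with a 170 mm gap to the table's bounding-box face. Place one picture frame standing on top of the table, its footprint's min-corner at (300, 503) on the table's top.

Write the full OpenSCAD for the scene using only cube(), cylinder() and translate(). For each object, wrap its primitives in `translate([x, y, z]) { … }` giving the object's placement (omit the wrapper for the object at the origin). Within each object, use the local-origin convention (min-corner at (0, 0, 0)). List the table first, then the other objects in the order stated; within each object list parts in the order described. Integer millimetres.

translate([0, 0, 719]) cube([1667, 535, 37]);
translate([40, 40, 0]) cube([90, 90, 719]);
translate([1537, 40, 0]) cube([90, 90, 719]);
translate([40, 405, 0]) cube([90, 90, 719]);
translate([1537, 405, 0]) cube([90, 90, 719]);
translate([659, -523, 0]) {
  translate([0, 0, 401]) cube([349, 353, 32]);
  cube([36, 36, 401]);
  translate([313, 0, 0]) cube([36, 36, 401]);
  translate([0, 317, 0]) cube([36, 36, 401]);
  translate([313, 317, 0]) cube([36, 36, 401]);
}
translate([659, 705, 0]) {
  translate([0, 0, 401]) cube([349, 353, 32]);
  cube([36, 36, 401]);
  translate([313, 0, 0]) cube([36, 36, 401]);
  translate([0, 317, 0]) cube([36, 36, 401]);
  translate([313, 317, 0]) cube([36, 36, 401]);
}
translate([-519, 91, 0]) {
  translate([0, 0, 401]) cube([349, 353, 32]);
  cube([36, 36, 401]);
  translate([313, 0, 0]) cube([36, 36, 401]);
  translate([0, 317, 0]) cube([36, 36, 401]);
  translate([313, 317, 0]) cube([36, 36, 401]);
}
translate([1837, 91, 0]) {
  translate([0, 0, 401]) cube([349, 353, 32]);
  cube([36, 36, 401]);
  translate([313, 0, 0]) cube([36, 36, 401]);
  translate([0, 317, 0]) cube([36, 36, 401]);
  translate([313, 317, 0]) cube([36, 36, 401]);
}
translate([300, 503, 756]) {
  cube([67, 24, 580]);
  translate([524, 0, 0]) cube([67, 24, 580]);
  translate([67, 0, 0]) cube([457, 24, 67]);
  translate([67, 0, 513]) cube([457, 24, 67]);
}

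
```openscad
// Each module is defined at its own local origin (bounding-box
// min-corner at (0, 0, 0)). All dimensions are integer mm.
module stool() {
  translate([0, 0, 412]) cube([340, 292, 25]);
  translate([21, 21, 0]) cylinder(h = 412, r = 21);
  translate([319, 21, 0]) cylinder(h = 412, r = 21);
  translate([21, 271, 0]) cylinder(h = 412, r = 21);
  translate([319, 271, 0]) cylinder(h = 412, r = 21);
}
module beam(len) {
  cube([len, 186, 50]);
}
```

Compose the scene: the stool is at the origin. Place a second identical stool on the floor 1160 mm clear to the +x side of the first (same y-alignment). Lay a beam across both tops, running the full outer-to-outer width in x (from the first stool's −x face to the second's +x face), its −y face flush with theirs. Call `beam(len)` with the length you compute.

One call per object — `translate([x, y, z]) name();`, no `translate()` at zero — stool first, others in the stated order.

stool();
translate([1500, 0, 0]) stool();
translate([0, 0, 437]) beam(1840);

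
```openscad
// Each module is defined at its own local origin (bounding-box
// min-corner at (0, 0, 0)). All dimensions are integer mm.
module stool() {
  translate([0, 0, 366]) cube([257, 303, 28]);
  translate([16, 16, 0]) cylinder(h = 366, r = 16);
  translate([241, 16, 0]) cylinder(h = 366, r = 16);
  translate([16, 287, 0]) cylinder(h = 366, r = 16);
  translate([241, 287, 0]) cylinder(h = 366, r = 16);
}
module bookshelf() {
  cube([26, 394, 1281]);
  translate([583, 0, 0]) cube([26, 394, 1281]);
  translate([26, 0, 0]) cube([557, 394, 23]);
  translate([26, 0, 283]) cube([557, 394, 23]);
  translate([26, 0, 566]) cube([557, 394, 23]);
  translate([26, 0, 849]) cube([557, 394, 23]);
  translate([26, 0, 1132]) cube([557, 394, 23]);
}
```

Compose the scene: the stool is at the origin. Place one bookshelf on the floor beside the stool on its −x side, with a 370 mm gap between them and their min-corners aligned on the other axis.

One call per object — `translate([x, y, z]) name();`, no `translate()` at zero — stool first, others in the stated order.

stool();
translate([-979, 0, 0]) bookshelf();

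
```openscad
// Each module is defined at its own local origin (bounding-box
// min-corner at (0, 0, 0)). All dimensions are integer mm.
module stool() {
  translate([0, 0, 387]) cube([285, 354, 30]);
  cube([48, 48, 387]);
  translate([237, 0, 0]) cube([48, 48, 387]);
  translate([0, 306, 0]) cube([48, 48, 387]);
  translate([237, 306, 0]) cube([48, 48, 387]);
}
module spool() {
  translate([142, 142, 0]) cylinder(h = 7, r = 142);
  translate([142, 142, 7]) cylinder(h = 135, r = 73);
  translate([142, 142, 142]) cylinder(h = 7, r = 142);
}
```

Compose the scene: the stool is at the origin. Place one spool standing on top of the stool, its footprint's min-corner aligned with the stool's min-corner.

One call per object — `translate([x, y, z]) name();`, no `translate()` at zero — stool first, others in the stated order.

stool();
translate([0, 0, 417]) spool();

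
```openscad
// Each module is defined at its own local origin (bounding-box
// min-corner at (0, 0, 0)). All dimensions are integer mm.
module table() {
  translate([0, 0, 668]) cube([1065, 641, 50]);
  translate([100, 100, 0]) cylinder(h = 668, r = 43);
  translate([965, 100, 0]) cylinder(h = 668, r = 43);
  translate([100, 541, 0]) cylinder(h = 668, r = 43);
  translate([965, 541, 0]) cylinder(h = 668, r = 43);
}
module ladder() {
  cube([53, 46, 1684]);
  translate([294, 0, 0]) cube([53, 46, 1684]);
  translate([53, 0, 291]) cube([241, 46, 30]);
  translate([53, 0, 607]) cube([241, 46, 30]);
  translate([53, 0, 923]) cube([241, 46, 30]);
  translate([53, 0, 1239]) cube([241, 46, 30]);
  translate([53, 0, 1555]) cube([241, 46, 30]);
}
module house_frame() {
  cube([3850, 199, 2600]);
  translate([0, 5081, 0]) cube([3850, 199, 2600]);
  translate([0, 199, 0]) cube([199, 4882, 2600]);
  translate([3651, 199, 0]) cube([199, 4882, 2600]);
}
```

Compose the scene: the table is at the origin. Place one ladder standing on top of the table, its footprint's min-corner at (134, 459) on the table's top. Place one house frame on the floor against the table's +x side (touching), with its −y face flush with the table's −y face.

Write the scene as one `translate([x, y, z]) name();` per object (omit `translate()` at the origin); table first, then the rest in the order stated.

table();
translate([134, 459, 718]) ladder();
translate([1065, 0, 0]) house_frame();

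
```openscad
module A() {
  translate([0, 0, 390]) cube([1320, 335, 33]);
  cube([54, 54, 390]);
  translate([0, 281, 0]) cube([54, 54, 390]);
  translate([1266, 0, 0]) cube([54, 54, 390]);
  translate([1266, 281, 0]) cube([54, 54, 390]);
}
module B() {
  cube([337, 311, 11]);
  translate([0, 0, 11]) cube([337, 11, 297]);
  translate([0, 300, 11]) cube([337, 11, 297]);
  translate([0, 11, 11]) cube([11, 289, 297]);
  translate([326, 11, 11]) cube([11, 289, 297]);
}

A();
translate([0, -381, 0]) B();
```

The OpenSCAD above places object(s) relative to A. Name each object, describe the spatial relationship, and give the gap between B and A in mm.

The open box's nearest face is 70 mm from the bench's −y face.

A is a bench. B is an open box. The open box is on the floor beside the bench on its −y side. The gap between the open box and the bench is 70 mm.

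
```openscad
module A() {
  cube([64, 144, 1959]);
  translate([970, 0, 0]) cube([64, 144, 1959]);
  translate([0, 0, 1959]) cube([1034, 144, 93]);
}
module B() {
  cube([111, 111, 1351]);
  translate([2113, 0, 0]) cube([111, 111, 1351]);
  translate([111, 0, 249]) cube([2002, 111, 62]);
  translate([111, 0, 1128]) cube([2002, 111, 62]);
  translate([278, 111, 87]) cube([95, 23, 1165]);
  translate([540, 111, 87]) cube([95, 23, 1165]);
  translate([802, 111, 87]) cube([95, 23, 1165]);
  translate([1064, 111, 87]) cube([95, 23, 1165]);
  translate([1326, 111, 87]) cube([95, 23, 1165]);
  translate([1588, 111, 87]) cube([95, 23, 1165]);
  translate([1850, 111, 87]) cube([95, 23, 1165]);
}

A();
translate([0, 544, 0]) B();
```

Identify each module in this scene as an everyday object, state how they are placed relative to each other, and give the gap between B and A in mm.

A is a door frame. B is a fence section. The fence section is on the floor beside the door frame on its +y side. The gap between the fence section and the door frame is 400 mm.

The fence section's nearest face is 400 mm from the door frame's +y face.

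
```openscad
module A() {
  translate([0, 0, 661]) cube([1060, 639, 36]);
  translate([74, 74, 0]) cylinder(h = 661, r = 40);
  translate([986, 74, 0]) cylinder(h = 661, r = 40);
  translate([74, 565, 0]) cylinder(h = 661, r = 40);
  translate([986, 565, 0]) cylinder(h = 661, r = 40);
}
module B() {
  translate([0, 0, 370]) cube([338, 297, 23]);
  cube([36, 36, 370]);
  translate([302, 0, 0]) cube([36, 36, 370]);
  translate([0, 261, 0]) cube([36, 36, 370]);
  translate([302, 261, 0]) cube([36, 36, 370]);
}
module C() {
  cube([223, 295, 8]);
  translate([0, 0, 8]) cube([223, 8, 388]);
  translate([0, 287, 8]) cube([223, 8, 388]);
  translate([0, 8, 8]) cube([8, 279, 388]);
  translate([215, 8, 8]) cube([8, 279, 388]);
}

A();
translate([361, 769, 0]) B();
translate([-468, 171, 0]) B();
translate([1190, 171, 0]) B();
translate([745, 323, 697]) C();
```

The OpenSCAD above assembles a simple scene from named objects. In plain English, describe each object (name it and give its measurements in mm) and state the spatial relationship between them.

A is a table with a 1060×639 mm rectangular top, 36 mm thick, top surface at z = 697 mm, supported by four round legs of 80 mm diameter, each leg's bounding box inset 34 mm from the nearest pair of top edges, running from the floor.

B is a simple wooden stool: a rectangular seat 338 mm (x) by 297 mm (y), 23 mm thick, top face at z = 393 mm, on four square legs, each 36×36 mm in cross-section. The legs rest on z = 0, each flush with a corner of the seat.

C is an open storage box with external size 223×295×396 mm and wall thickness 8 mm (the base is also 8 mm thick). The base covers the whole footprint; the four walls stand on the base, with the y-facing walls full-width and the x-facing walls fitting between their inner faces.

Three stools sit around the table at the +y, −x, +x sides. The open box is on top of the table.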